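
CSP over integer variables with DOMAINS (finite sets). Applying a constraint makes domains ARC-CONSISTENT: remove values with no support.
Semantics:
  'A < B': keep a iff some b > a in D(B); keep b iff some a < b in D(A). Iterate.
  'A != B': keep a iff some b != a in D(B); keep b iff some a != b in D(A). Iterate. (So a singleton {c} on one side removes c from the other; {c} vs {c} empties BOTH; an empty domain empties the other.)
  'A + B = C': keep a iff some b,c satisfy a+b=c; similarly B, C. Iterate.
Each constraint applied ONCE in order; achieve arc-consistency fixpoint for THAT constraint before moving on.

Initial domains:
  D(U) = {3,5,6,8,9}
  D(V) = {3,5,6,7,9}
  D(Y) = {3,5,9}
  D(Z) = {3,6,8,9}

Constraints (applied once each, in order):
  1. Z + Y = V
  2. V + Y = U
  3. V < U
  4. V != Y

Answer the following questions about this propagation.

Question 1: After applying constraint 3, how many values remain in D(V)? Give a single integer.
Answer: 1

Derivation:
Constraint 1 (Z + Y = V) on D(Z)={3,6,8,9} D(Y)={3,5,9} D(V)={3,5,6,7,9}: Z {3,6,8,9}->{3,6}; Y {3,5,9}->{3}; V {3,5,6,7,9}->{6,9}
Constraint 2 (V + Y = U) on D(V)={6,9} D(Y)={3} D(U)={3,5,6,8,9}: V {6,9}->{6}; U {3,5,6,8,9}->{9}
Constraint 3 (V < U) on D(V)={6} D(U)={9}: no change
So after constraint 3: D(V)={6}, size = 1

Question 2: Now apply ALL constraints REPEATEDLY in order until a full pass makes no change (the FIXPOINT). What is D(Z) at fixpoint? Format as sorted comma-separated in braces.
pass 0 (initial): D(Z)={3,6,8,9}
pass 1: U {3,5,6,8,9}->{9}; V {3,5,6,7,9}->{6}; Y {3,5,9}->{3}; Z {3,6,8,9}->{3,6}
pass 2: Z {3,6}->{3}
pass 3: no change
Fixpoint after 3 passes: D(Z) = {3}

Answer: {3}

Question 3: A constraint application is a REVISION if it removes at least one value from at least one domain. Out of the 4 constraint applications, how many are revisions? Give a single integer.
Constraint 1 (Z + Y = V) on D(Z)={3,6,8,9} D(Y)={3,5,9} D(V)={3,5,6,7,9}: Z {3,6,8,9}->{3,6}; Y {3,5,9}->{3}; V {3,5,6,7,9}->{6,9} => REVISION
Constraint 2 (V + Y = U) on D(V)={6,9} D(Y)={3} D(U)={3,5,6,8,9}: V {6,9}->{6}; U {3,5,6,8,9}->{9} => REVISION
Constraint 3 (V < U) on D(V)={6} D(U)={9}: no change => not a revision
Constraint 4 (V != Y) on D(V)={6} D(Y)={3}: no change => not a revision
Total revisions = 2

Answer: 2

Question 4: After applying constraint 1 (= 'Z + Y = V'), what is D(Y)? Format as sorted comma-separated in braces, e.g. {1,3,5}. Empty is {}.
Constraint 1 (Z + Y = V) on D(Z)={3,6,8,9} D(Y)={3,5,9} D(V)={3,5,6,7,9}: Z {3,6,8,9}->{3,6}; Y {3,5,9}->{3}; V {3,5,6,7,9}->{6,9}
So after constraint 1: D(Y) = {3}

Answer: {3}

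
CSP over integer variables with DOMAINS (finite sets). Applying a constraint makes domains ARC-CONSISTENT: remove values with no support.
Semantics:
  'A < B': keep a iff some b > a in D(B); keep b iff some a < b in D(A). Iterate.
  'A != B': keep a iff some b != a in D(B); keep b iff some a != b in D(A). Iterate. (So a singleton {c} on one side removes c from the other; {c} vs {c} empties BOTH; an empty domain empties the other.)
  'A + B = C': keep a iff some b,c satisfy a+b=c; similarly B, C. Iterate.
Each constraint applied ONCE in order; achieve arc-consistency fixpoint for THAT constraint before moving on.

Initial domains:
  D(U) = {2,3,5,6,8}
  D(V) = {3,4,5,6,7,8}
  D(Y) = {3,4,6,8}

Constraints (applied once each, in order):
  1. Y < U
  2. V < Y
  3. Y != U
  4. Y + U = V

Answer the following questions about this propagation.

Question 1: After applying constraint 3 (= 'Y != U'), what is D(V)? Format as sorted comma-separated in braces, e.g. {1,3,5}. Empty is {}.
Answer: {3,4,5}

Derivation:
Constraint 1 (Y < U) on D(Y)={3,4,6,8} D(U)={2,3,5,6,8}: Y {3,4,6,8}->{3,4,6}; U {2,3,5,6,8}->{5,6,8}
Constraint 2 (V < Y) on D(V)={3,4,5,6,7,8} D(Y)={3,4,6}: V {3,4,5,6,7,8}->{3,4,5}; Y {3,4,6}->{4,6}
Constraint 3 (Y != U) on D(Y)={4,6} D(U)={5,6,8}: no change
So after constraint 3: D(V) = {3,4,5}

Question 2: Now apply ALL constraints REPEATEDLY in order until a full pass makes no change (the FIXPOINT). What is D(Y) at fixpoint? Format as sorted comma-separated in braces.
Answer: {}

Derivation:
pass 0 (initial): D(Y)={3,4,6,8}
pass 1: U {2,3,5,6,8}->{}; V {3,4,5,6,7,8}->{}; Y {3,4,6,8}->{}
pass 2: no change
Fixpoint after 2 passes: D(Y) = {}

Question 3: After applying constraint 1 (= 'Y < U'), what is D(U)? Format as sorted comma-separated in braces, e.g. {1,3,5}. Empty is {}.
Answer: {5,6,8}

Derivation:
Constraint 1 (Y < U) on D(Y)={3,4,6,8} D(U)={2,3,5,6,8}: Y {3,4,6,8}->{3,4,6}; U {2,3,5,6,8}->{5,6,8}
So after constraint 1: D(U) = {5,6,8}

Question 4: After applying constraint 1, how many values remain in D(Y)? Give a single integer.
Constraint 1 (Y < U) on D(Y)={3,4,6,8} D(U)={2,3,5,6,8}: Y {3,4,6,8}->{3,4,6}; U {2,3,5,6,8}->{5,6,8}
So after constraint 1: D(Y)={3,4,6}, size = 3

Answer: 3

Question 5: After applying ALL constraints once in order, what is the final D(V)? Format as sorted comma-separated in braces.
Answer: {}

Derivation:
Constraint 1 (Y < U) on D(Y)={3,4,6,8} D(U)={2,3,5,6,8}: Y {3,4,6,8}->{3,4,6}; U {2,3,5,6,8}->{5,6,8}
Constraint 2 (V < Y) on D(V)={3,4,5,6,7,8} D(Y)={3,4,6}: V {3,4,5,6,7,8}->{3,4,5}; Y {3,4,6}->{4,6}
Constraint 3 (Y != U) on D(Y)={4,6} D(U)={5,6,8}: no change
Constraint 4 (Y + U = V) on D(Y)={4,6} D(U)={5,6,8} D(V)={3,4,5}: Y {4,6}->{}; U {5,6,8}->{}; V {3,4,5}->{}
So after all 4 constraints: D(V) = {}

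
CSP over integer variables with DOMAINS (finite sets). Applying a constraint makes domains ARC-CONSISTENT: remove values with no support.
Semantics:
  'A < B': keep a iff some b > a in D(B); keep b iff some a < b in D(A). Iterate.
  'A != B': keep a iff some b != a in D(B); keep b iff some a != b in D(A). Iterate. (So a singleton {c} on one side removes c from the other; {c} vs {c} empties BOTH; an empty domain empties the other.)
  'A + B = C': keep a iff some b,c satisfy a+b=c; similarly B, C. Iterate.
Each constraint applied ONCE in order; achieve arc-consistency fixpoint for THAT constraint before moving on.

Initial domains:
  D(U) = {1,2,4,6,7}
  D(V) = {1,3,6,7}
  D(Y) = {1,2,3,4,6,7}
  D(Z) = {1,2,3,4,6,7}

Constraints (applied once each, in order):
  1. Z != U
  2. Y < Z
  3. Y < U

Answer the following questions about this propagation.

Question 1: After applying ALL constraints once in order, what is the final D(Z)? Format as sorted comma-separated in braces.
Constraint 1 (Z != U) on D(Z)={1,2,3,4,6,7} D(U)={1,2,4,6,7}: no change
Constraint 2 (Y < Z) on D(Y)={1,2,3,4,6,7} D(Z)={1,2,3,4,6,7}: Y {1,2,3,4,6,7}->{1,2,3,4,6}; Z {1,2,3,4,6,7}->{2,3,4,6,7}
Constraint 3 (Y < U) on D(Y)={1,2,3,4,6} D(U)={1,2,4,6,7}: U {1,2,4,6,7}->{2,4,6,7}
So after all 3 constraints: D(Z) = {2,3,4,6,7}

Answer: {2,3,4,6,7}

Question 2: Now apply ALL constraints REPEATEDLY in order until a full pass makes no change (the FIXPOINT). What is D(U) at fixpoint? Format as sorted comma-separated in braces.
Answer: {2,4,6,7}

Derivation:
pass 0 (initial): D(U)={1,2,4,6,7}
pass 1: U {1,2,4,6,7}->{2,4,6,7}; Y {1,2,3,4,6,7}->{1,2,3,4,6}; Z {1,2,3,4,6,7}->{2,3,4,6,7}
pass 2: no change
Fixpoint after 2 passes: D(U) = {2,4,6,7}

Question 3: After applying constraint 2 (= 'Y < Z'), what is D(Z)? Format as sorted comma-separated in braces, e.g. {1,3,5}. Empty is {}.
Answer: {2,3,4,6,7}

Derivation:
Constraint 1 (Z != U) on D(Z)={1,2,3,4,6,7} D(U)={1,2,4,6,7}: no change
Constraint 2 (Y < Z) on D(Y)={1,2,3,4,6,7} D(Z)={1,2,3,4,6,7}: Y {1,2,3,4,6,7}->{1,2,3,4,6}; Z {1,2,3,4,6,7}->{2,3,4,6,7}
So after constraint 2: D(Z) = {2,3,4,6,7}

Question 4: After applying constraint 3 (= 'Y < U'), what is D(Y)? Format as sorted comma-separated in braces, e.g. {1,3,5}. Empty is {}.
Constraint 1 (Z != U) on D(Z)={1,2,3,4,6,7} D(U)={1,2,4,6,7}: no change
Constraint 2 (Y < Z) on D(Y)={1,2,3,4,6,7} D(Z)={1,2,3,4,6,7}: Y {1,2,3,4,6,7}->{1,2,3,4,6}; Z {1,2,3,4,6,7}->{2,3,4,6,7}
Constraint 3 (Y < U) on D(Y)={1,2,3,4,6} D(U)={1,2,4,6,7}: U {1,2,4,6,7}->{2,4,6,7}
So after constraint 3: D(Y) = {1,2,3,4,6}

Answer: {1,2,3,4,6}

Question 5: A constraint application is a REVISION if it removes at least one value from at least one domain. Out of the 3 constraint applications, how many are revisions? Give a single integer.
Constraint 1 (Z != U) on D(Z)={1,2,3,4,6,7} D(U)={1,2,4,6,7}: no change => not a revision
Constraint 2 (Y < Z) on D(Y)={1,2,3,4,6,7} D(Z)={1,2,3,4,6,7}: Y {1,2,3,4,6,7}->{1,2,3,4,6}; Z {1,2,3,4,6,7}->{2,3,4,6,7} => REVISION
Constraint 3 (Y < U) on D(Y)={1,2,3,4,6} D(U)={1,2,4,6,7}: U {1,2,4,6,7}->{2,4,6,7} => REVISION
Total revisions = 2

Answer: 2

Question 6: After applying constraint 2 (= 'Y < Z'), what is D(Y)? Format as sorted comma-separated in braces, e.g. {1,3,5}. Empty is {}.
Answer: {1,2,3,4,6}

Derivation:
Constraint 1 (Z != U) on D(Z)={1,2,3,4,6,7} D(U)={1,2,4,6,7}: no change
Constraint 2 (Y < Z) on D(Y)={1,2,3,4,6,7} D(Z)={1,2,3,4,6,7}: Y {1,2,3,4,6,7}->{1,2,3,4,6}; Z {1,2,3,4,6,7}->{2,3,4,6,7}
So after constraint 2: D(Y) = {1,2,3,4,6}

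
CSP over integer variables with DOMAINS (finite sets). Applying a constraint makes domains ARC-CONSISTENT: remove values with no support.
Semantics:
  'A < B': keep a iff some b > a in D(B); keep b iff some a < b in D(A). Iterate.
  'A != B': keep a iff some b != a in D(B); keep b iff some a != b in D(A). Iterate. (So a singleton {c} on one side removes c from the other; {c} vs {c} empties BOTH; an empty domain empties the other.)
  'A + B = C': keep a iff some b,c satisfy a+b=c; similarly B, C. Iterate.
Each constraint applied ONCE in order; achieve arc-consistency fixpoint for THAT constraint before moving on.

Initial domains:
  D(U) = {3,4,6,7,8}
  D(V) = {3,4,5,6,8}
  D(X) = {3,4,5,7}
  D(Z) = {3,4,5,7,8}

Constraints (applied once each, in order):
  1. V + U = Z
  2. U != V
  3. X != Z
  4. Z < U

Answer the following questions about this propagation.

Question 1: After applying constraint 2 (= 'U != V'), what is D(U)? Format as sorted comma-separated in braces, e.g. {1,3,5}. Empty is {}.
Answer: {3,4}

Derivation:
Constraint 1 (V + U = Z) on D(V)={3,4,5,6,8} D(U)={3,4,6,7,8} D(Z)={3,4,5,7,8}: V {3,4,5,6,8}->{3,4,5}; U {3,4,6,7,8}->{3,4}; Z {3,4,5,7,8}->{7,8}
Constraint 2 (U != V) on D(U)={3,4} D(V)={3,4,5}: no change
So after constraint 2: D(U) = {3,4}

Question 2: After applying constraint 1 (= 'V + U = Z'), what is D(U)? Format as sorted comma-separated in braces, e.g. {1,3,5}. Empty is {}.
Answer: {3,4}

Derivation:
Constraint 1 (V + U = Z) on D(V)={3,4,5,6,8} D(U)={3,4,6,7,8} D(Z)={3,4,5,7,8}: V {3,4,5,6,8}->{3,4,5}; U {3,4,6,7,8}->{3,4}; Z {3,4,5,7,8}->{7,8}
So after constraint 1: D(U) = {3,4}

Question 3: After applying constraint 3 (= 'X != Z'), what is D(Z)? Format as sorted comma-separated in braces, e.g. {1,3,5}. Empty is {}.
Constraint 1 (V + U = Z) on D(V)={3,4,5,6,8} D(U)={3,4,6,7,8} D(Z)={3,4,5,7,8}: V {3,4,5,6,8}->{3,4,5}; U {3,4,6,7,8}->{3,4}; Z {3,4,5,7,8}->{7,8}
Constraint 2 (U != V) on D(U)={3,4} D(V)={3,4,5}: no change
Constraint 3 (X != Z) on D(X)={3,4,5,7} D(Z)={7,8}: no change
So after constraint 3: D(Z) = {7,8}

Answer: {7,8}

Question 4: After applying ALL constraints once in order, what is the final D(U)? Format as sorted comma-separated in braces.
Answer: {}

Derivation:
Constraint 1 (V + U = Z) on D(V)={3,4,5,6,8} D(U)={3,4,6,7,8} D(Z)={3,4,5,7,8}: V {3,4,5,6,8}->{3,4,5}; U {3,4,6,7,8}->{3,4}; Z {3,4,5,7,8}->{7,8}
Constraint 2 (U != V) on D(U)={3,4} D(V)={3,4,5}: no change
Constraint 3 (X != Z) on D(X)={3,4,5,7} D(Z)={7,8}: no change
Constraint 4 (Z < U) on D(Z)={7,8} D(U)={3,4}: Z {7,8}->{}; U {3,4}->{}
So after all 4 constraints: D(U) = {}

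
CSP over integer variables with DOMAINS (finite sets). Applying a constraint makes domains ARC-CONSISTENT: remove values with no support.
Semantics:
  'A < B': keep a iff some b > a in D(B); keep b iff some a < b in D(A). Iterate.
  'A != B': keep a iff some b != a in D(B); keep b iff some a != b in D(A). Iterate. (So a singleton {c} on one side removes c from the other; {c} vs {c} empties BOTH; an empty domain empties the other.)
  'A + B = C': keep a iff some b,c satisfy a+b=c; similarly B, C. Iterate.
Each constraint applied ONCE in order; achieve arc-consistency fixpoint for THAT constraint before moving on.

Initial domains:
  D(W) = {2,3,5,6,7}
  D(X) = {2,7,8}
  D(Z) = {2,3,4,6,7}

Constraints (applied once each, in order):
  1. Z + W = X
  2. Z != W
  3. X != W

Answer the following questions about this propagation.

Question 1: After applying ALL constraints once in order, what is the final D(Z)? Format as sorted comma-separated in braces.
Answer: {2,3,4,6}

Derivation:
Constraint 1 (Z + W = X) on D(Z)={2,3,4,6,7} D(W)={2,3,5,6,7} D(X)={2,7,8}: Z {2,3,4,6,7}->{2,3,4,6}; W {2,3,5,6,7}->{2,3,5,6}; X {2,7,8}->{7,8}
Constraint 2 (Z != W) on D(Z)={2,3,4,6} D(W)={2,3,5,6}: no change
Constraint 3 (X != W) on D(X)={7,8} D(W)={2,3,5,6}: no change
So after all 3 constraints: D(Z) = {2,3,4,6}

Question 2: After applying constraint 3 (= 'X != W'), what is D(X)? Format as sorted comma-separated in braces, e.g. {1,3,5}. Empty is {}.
Constraint 1 (Z + W = X) on D(Z)={2,3,4,6,7} D(W)={2,3,5,6,7} D(X)={2,7,8}: Z {2,3,4,6,7}->{2,3,4,6}; W {2,3,5,6,7}->{2,3,5,6}; X {2,7,8}->{7,8}
Constraint 2 (Z != W) on D(Z)={2,3,4,6} D(W)={2,3,5,6}: no change
Constraint 3 (X != W) on D(X)={7,8} D(W)={2,3,5,6}: no change
So after constraint 3: D(X) = {7,8}

Answer: {7,8}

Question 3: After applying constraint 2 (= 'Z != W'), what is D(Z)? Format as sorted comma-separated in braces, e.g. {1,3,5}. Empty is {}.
Answer: {2,3,4,6}

Derivation:
Constraint 1 (Z + W = X) on D(Z)={2,3,4,6,7} D(W)={2,3,5,6,7} D(X)={2,7,8}: Z {2,3,4,6,7}->{2,3,4,6}; W {2,3,5,6,7}->{2,3,5,6}; X {2,7,8}->{7,8}
Constraint 2 (Z != W) on D(Z)={2,3,4,6} D(W)={2,3,5,6}: no change
So after constraint 2: D(Z) = {2,3,4,6}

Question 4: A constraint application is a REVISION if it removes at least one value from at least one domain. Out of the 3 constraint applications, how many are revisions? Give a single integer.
Answer: 1

Derivation:
Constraint 1 (Z + W = X) on D(Z)={2,3,4,6,7} D(W)={2,3,5,6,7} D(X)={2,7,8}: Z {2,3,4,6,7}->{2,3,4,6}; W {2,3,5,6,7}->{2,3,5,6}; X {2,7,8}->{7,8} => REVISION
Constraint 2 (Z != W) on D(Z)={2,3,4,6} D(W)={2,3,5,6}: no change => not a revision
Constraint 3 (X != W) on D(X)={7,8} D(W)={2,3,5,6}: no change => not a revision
Total revisions = 1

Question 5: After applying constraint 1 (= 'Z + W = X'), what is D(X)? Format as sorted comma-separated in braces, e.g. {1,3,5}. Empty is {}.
Answer: {7,8}

Derivation:
Constraint 1 (Z + W = X) on D(Z)={2,3,4,6,7} D(W)={2,3,5,6,7} D(X)={2,7,8}: Z {2,3,4,6,7}->{2,3,4,6}; W {2,3,5,6,7}->{2,3,5,6}; X {2,7,8}->{7,8}
So after constraint 1: D(X) = {7,8}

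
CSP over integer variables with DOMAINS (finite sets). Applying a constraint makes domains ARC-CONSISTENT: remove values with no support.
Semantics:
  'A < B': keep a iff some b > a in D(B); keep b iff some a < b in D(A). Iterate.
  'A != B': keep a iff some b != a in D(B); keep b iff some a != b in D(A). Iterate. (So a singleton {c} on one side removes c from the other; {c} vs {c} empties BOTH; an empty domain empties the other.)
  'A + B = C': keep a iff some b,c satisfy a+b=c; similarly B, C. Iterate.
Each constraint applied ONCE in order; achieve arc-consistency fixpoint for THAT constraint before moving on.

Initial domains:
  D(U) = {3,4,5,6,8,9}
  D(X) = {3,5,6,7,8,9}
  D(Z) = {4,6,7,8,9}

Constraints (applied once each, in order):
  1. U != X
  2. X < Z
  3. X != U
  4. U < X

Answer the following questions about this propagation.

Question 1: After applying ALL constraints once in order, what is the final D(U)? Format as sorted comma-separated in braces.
Constraint 1 (U != X) on D(U)={3,4,5,6,8,9} D(X)={3,5,6,7,8,9}: no change
Constraint 2 (X < Z) on D(X)={3,5,6,7,8,9} D(Z)={4,6,7,8,9}: X {3,5,6,7,8,9}->{3,5,6,7,8}
Constraint 3 (X != U) on D(X)={3,5,6,7,8} D(U)={3,4,5,6,8,9}: no change
Constraint 4 (U < X) on D(U)={3,4,5,6,8,9} D(X)={3,5,6,7,8}: U {3,4,5,6,8,9}->{3,4,5,6}; X {3,5,6,7,8}->{5,6,7,8}
So after all 4 constraints: D(U) = {3,4,5,6}

Answer: {3,4,5,6}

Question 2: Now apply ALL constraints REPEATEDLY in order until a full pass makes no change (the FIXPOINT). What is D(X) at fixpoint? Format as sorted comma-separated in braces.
pass 0 (initial): D(X)={3,5,6,7,8,9}
pass 1: U {3,4,5,6,8,9}->{3,4,5,6}; X {3,5,6,7,8,9}->{5,6,7,8}
pass 2: Z {4,6,7,8,9}->{6,7,8,9}
pass 3: no change
Fixpoint after 3 passes: D(X) = {5,6,7,8}

Answer: {5,6,7,8}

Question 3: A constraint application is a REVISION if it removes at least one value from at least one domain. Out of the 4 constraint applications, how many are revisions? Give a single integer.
Constraint 1 (U != X) on D(U)={3,4,5,6,8,9} D(X)={3,5,6,7,8,9}: no change => not a revision
Constraint 2 (X < Z) on D(X)={3,5,6,7,8,9} D(Z)={4,6,7,8,9}: X {3,5,6,7,8,9}->{3,5,6,7,8} => REVISION
Constraint 3 (X != U) on D(X)={3,5,6,7,8} D(U)={3,4,5,6,8,9}: no change => not a revision
Constraint 4 (U < X) on D(U)={3,4,5,6,8,9} D(X)={3,5,6,7,8}: U {3,4,5,6,8,9}->{3,4,5,6}; X {3,5,6,7,8}->{5,6,7,8} => REVISION
Total revisions = 2

Answer: 2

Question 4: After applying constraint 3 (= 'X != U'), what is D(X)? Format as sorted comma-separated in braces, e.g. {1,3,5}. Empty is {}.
Answer: {3,5,6,7,8}

Derivation:
Constraint 1 (U != X) on D(U)={3,4,5,6,8,9} D(X)={3,5,6,7,8,9}: no change
Constraint 2 (X < Z) on D(X)={3,5,6,7,8,9} D(Z)={4,6,7,8,9}: X {3,5,6,7,8,9}->{3,5,6,7,8}
Constraint 3 (X != U) on D(X)={3,5,6,7,8} D(U)={3,4,5,6,8,9}: no change
So after constraint 3: D(X) = {3,5,6,7,8}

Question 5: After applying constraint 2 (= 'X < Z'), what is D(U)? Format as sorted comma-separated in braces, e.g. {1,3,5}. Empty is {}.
Answer: {3,4,5,6,8,9}

Derivation:
Constraint 1 (U != X) on D(U)={3,4,5,6,8,9} D(X)={3,5,6,7,8,9}: no change
Constraint 2 (X < Z) on D(X)={3,5,6,7,8,9} D(Z)={4,6,7,8,9}: X {3,5,6,7,8,9}->{3,5,6,7,8}
So after constraint 2: D(U) = {3,4,5,6,8,9}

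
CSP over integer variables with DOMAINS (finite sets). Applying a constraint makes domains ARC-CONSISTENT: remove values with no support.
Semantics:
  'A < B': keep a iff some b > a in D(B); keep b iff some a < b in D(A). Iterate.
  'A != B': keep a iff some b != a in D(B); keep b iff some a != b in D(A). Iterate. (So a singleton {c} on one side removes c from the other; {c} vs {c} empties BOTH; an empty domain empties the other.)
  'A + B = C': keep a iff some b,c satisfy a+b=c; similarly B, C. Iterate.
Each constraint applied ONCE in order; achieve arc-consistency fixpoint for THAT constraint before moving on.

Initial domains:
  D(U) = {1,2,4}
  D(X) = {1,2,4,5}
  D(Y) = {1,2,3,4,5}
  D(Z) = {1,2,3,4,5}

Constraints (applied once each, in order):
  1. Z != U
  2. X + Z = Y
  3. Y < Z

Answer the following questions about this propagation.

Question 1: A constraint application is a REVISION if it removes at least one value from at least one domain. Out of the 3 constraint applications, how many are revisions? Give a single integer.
Answer: 2

Derivation:
Constraint 1 (Z != U) on D(Z)={1,2,3,4,5} D(U)={1,2,4}: no change => not a revision
Constraint 2 (X + Z = Y) on D(X)={1,2,4,5} D(Z)={1,2,3,4,5} D(Y)={1,2,3,4,5}: X {1,2,4,5}->{1,2,4}; Z {1,2,3,4,5}->{1,2,3,4}; Y {1,2,3,4,5}->{2,3,4,5} => REVISION
Constraint 3 (Y < Z) on D(Y)={2,3,4,5} D(Z)={1,2,3,4}: Y {2,3,4,5}->{2,3}; Z {1,2,3,4}->{3,4} => REVISION
Total revisions = 2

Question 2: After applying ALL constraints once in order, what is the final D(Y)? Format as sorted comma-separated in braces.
Constraint 1 (Z != U) on D(Z)={1,2,3,4,5} D(U)={1,2,4}: no change
Constraint 2 (X + Z = Y) on D(X)={1,2,4,5} D(Z)={1,2,3,4,5} D(Y)={1,2,3,4,5}: X {1,2,4,5}->{1,2,4}; Z {1,2,3,4,5}->{1,2,3,4}; Y {1,2,3,4,5}->{2,3,4,5}
Constraint 3 (Y < Z) on D(Y)={2,3,4,5} D(Z)={1,2,3,4}: Y {2,3,4,5}->{2,3}; Z {1,2,3,4}->{3,4}
So after all 3 constraints: D(Y) = {2,3}

Answer: {2,3}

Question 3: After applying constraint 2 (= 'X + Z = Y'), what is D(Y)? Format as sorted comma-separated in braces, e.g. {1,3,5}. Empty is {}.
Constraint 1 (Z != U) on D(Z)={1,2,3,4,5} D(U)={1,2,4}: no change
Constraint 2 (X + Z = Y) on D(X)={1,2,4,5} D(Z)={1,2,3,4,5} D(Y)={1,2,3,4,5}: X {1,2,4,5}->{1,2,4}; Z {1,2,3,4,5}->{1,2,3,4}; Y {1,2,3,4,5}->{2,3,4,5}
So after constraint 2: D(Y) = {2,3,4,5}

Answer: {2,3,4,5}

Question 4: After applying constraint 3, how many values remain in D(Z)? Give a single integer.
Answer: 2

Derivation:
Constraint 1 (Z != U) on D(Z)={1,2,3,4,5} D(U)={1,2,4}: no change
Constraint 2 (X + Z = Y) on D(X)={1,2,4,5} D(Z)={1,2,3,4,5} D(Y)={1,2,3,4,5}: X {1,2,4,5}->{1,2,4}; Z {1,2,3,4,5}->{1,2,3,4}; Y {1,2,3,4,5}->{2,3,4,5}
Constraint 3 (Y < Z) on D(Y)={2,3,4,5} D(Z)={1,2,3,4}: Y {2,3,4,5}->{2,3}; Z {1,2,3,4}->{3,4}
So after constraint 3: D(Z)={3,4}, size = 2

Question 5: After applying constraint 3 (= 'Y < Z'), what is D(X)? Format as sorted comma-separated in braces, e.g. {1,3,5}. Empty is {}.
Answer: {1,2,4}

Derivation:
Constraint 1 (Z != U) on D(Z)={1,2,3,4,5} D(U)={1,2,4}: no change
Constraint 2 (X + Z = Y) on D(X)={1,2,4,5} D(Z)={1,2,3,4,5} D(Y)={1,2,3,4,5}: X {1,2,4,5}->{1,2,4}; Z {1,2,3,4,5}->{1,2,3,4}; Y {1,2,3,4,5}->{2,3,4,5}
Constraint 3 (Y < Z) on D(Y)={2,3,4,5} D(Z)={1,2,3,4}: Y {2,3,4,5}->{2,3}; Z {1,2,3,4}->{3,4}
So after constraint 3: D(X) = {1,2,4}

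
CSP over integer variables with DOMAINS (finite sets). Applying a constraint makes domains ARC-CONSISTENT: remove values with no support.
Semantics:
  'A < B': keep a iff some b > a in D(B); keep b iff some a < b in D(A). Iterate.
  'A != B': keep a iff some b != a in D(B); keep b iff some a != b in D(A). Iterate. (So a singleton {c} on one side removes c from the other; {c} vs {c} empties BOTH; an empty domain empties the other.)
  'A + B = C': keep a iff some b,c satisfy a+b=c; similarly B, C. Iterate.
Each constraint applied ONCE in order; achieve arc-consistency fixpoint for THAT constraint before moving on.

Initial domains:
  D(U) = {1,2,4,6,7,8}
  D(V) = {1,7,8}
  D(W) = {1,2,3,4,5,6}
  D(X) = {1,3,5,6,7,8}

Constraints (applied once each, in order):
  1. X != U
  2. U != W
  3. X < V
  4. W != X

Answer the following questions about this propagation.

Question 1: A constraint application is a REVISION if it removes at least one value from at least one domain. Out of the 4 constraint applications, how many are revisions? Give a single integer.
Answer: 1

Derivation:
Constraint 1 (X != U) on D(X)={1,3,5,6,7,8} D(U)={1,2,4,6,7,8}: no change => not a revision
Constraint 2 (U != W) on D(U)={1,2,4,6,7,8} D(W)={1,2,3,4,5,6}: no change => not a revision
Constraint 3 (X < V) on D(X)={1,3,5,6,7,8} D(V)={1,7,8}: X {1,3,5,6,7,8}->{1,3,5,6,7}; V {1,7,8}->{7,8} => REVISION
Constraint 4 (W != X) on D(W)={1,2,3,4,5,6} D(X)={1,3,5,6,7}: no change => not a revision
Total revisions = 1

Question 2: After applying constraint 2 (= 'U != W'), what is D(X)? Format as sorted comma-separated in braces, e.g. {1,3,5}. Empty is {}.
Constraint 1 (X != U) on D(X)={1,3,5,6,7,8} D(U)={1,2,4,6,7,8}: no change
Constraint 2 (U != W) on D(U)={1,2,4,6,7,8} D(W)={1,2,3,4,5,6}: no change
So after constraint 2: D(X) = {1,3,5,6,7,8}

Answer: {1,3,5,6,7,8}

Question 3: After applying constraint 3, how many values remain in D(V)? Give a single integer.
Answer: 2

Derivation:
Constraint 1 (X != U) on D(X)={1,3,5,6,7,8} D(U)={1,2,4,6,7,8}: no change
Constraint 2 (U != W) on D(U)={1,2,4,6,7,8} D(W)={1,2,3,4,5,6}: no change
Constraint 3 (X < V) on D(X)={1,3,5,6,7,8} D(V)={1,7,8}: X {1,3,5,6,7,8}->{1,3,5,6,7}; V {1,7,8}->{7,8}
So after constraint 3: D(V)={7,8}, size = 2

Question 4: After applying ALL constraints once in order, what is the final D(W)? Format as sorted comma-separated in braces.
Constraint 1 (X != U) on D(X)={1,3,5,6,7,8} D(U)={1,2,4,6,7,8}: no change
Constraint 2 (U != W) on D(U)={1,2,4,6,7,8} D(W)={1,2,3,4,5,6}: no change
Constraint 3 (X < V) on D(X)={1,3,5,6,7,8} D(V)={1,7,8}: X {1,3,5,6,7,8}->{1,3,5,6,7}; V {1,7,8}->{7,8}
Constraint 4 (W != X) on D(W)={1,2,3,4,5,6} D(X)={1,3,5,6,7}: no change
So after all 4 constraints: D(W) = {1,2,3,4,5,6}

Answer: {1,2,3,4,5,6}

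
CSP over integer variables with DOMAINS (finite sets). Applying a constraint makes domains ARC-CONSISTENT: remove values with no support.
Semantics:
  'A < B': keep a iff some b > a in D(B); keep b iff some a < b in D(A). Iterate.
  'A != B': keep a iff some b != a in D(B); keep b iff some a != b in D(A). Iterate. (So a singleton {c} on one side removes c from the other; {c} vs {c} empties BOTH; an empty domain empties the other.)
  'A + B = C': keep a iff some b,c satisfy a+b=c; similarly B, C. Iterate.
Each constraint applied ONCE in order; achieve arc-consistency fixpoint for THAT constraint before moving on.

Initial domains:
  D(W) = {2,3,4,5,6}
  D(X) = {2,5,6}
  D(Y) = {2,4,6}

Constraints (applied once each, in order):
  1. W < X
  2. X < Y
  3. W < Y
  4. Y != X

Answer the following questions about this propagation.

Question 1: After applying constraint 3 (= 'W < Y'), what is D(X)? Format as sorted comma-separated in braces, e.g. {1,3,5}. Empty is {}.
Answer: {5}

Derivation:
Constraint 1 (W < X) on D(W)={2,3,4,5,6} D(X)={2,5,6}: W {2,3,4,5,6}->{2,3,4,5}; X {2,5,6}->{5,6}
Constraint 2 (X < Y) on D(X)={5,6} D(Y)={2,4,6}: X {5,6}->{5}; Y {2,4,6}->{6}
Constraint 3 (W < Y) on D(W)={2,3,4,5} D(Y)={6}: no change
So after constraint 3: D(X) = {5}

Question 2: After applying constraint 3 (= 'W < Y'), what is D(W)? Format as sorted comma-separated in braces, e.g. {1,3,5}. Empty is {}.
Answer: {2,3,4,5}

Derivation:
Constraint 1 (W < X) on D(W)={2,3,4,5,6} D(X)={2,5,6}: W {2,3,4,5,6}->{2,3,4,5}; X {2,5,6}->{5,6}
Constraint 2 (X < Y) on D(X)={5,6} D(Y)={2,4,6}: X {5,6}->{5}; Y {2,4,6}->{6}
Constraint 3 (W < Y) on D(W)={2,3,4,5} D(Y)={6}: no change
So after constraint 3: D(W) = {2,3,4,5}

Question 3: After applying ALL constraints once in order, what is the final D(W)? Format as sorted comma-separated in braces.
Constraint 1 (W < X) on D(W)={2,3,4,5,6} D(X)={2,5,6}: W {2,3,4,5,6}->{2,3,4,5}; X {2,5,6}->{5,6}
Constraint 2 (X < Y) on D(X)={5,6} D(Y)={2,4,6}: X {5,6}->{5}; Y {2,4,6}->{6}
Constraint 3 (W < Y) on D(W)={2,3,4,5} D(Y)={6}: no change
Constraint 4 (Y != X) on D(Y)={6} D(X)={5}: no change
So after all 4 constraints: D(W) = {2,3,4,5}

Answer: {2,3,4,5}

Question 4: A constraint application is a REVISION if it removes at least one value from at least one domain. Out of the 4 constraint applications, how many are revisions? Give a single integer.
Constraint 1 (W < X) on D(W)={2,3,4,5,6} D(X)={2,5,6}: W {2,3,4,5,6}->{2,3,4,5}; X {2,5,6}->{5,6} => REVISION
Constraint 2 (X < Y) on D(X)={5,6} D(Y)={2,4,6}: X {5,6}->{5}; Y {2,4,6}->{6} => REVISION
Constraint 3 (W < Y) on D(W)={2,3,4,5} D(Y)={6}: no change => not a revision
Constraint 4 (Y != X) on D(Y)={6} D(X)={5}: no change => not a revision
Total revisions = 2

Answer: 2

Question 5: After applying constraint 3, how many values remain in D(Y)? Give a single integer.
Answer: 1

Derivation:
Constraint 1 (W < X) on D(W)={2,3,4,5,6} D(X)={2,5,6}: W {2,3,4,5,6}->{2,3,4,5}; X {2,5,6}->{5,6}
Constraint 2 (X < Y) on D(X)={5,6} D(Y)={2,4,6}: X {5,6}->{5}; Y {2,4,6}->{6}
Constraint 3 (W < Y) on D(W)={2,3,4,5} D(Y)={6}: no change
So after constraint 3: D(Y)={6}, size = 1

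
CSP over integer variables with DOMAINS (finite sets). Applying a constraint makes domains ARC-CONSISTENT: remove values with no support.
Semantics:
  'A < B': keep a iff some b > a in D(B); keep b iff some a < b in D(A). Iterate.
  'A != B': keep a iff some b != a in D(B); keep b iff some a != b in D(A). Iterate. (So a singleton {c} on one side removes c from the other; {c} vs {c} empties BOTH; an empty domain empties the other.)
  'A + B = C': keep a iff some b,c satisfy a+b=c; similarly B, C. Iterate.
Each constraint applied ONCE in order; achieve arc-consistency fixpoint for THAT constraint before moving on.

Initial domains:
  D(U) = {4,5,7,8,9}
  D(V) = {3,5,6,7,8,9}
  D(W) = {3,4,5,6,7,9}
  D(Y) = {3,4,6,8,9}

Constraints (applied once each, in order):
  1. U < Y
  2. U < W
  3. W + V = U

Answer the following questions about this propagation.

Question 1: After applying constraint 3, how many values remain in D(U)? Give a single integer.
Answer: 1

Derivation:
Constraint 1 (U < Y) on D(U)={4,5,7,8,9} D(Y)={3,4,6,8,9}: U {4,5,7,8,9}->{4,5,7,8}; Y {3,4,6,8,9}->{6,8,9}
Constraint 2 (U < W) on D(U)={4,5,7,8} D(W)={3,4,5,6,7,9}: W {3,4,5,6,7,9}->{5,6,7,9}
Constraint 3 (W + V = U) on D(W)={5,6,7,9} D(V)={3,5,6,7,8,9} D(U)={4,5,7,8}: W {5,6,7,9}->{5}; V {3,5,6,7,8,9}->{3}; U {4,5,7,8}->{8}
So after constraint 3: D(U)={8}, size = 1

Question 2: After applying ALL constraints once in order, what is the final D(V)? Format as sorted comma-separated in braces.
Answer: {3}

Derivation:
Constraint 1 (U < Y) on D(U)={4,5,7,8,9} D(Y)={3,4,6,8,9}: U {4,5,7,8,9}->{4,5,7,8}; Y {3,4,6,8,9}->{6,8,9}
Constraint 2 (U < W) on D(U)={4,5,7,8} D(W)={3,4,5,6,7,9}: W {3,4,5,6,7,9}->{5,6,7,9}
Constraint 3 (W + V = U) on D(W)={5,6,7,9} D(V)={3,5,6,7,8,9} D(U)={4,5,7,8}: W {5,6,7,9}->{5}; V {3,5,6,7,8,9}->{3}; U {4,5,7,8}->{8}
So after all 3 constraints: D(V) = {3}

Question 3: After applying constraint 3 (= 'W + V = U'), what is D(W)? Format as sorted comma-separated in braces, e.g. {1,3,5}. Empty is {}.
Constraint 1 (U < Y) on D(U)={4,5,7,8,9} D(Y)={3,4,6,8,9}: U {4,5,7,8,9}->{4,5,7,8}; Y {3,4,6,8,9}->{6,8,9}
Constraint 2 (U < W) on D(U)={4,5,7,8} D(W)={3,4,5,6,7,9}: W {3,4,5,6,7,9}->{5,6,7,9}
Constraint 3 (W + V = U) on D(W)={5,6,7,9} D(V)={3,5,6,7,8,9} D(U)={4,5,7,8}: W {5,6,7,9}->{5}; V {3,5,6,7,8,9}->{3}; U {4,5,7,8}->{8}
So after constraint 3: D(W) = {5}

Answer: {5}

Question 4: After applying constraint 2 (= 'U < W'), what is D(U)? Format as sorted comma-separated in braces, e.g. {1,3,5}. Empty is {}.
Answer: {4,5,7,8}

Derivation:
Constraint 1 (U < Y) on D(U)={4,5,7,8,9} D(Y)={3,4,6,8,9}: U {4,5,7,8,9}->{4,5,7,8}; Y {3,4,6,8,9}->{6,8,9}
Constraint 2 (U < W) on D(U)={4,5,7,8} D(W)={3,4,5,6,7,9}: W {3,4,5,6,7,9}->{5,6,7,9}
So after constraint 2: D(U) = {4,5,7,8}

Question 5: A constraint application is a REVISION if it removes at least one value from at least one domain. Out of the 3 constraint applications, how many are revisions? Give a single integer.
Constraint 1 (U < Y) on D(U)={4,5,7,8,9} D(Y)={3,4,6,8,9}: U {4,5,7,8,9}->{4,5,7,8}; Y {3,4,6,8,9}->{6,8,9} => REVISION
Constraint 2 (U < W) on D(U)={4,5,7,8} D(W)={3,4,5,6,7,9}: W {3,4,5,6,7,9}->{5,6,7,9} => REVISION
Constraint 3 (W + V = U) on D(W)={5,6,7,9} D(V)={3,5,6,7,8,9} D(U)={4,5,7,8}: W {5,6,7,9}->{5}; V {3,5,6,7,8,9}->{3}; U {4,5,7,8}->{8} => REVISION
Total revisions = 3

Answer: 3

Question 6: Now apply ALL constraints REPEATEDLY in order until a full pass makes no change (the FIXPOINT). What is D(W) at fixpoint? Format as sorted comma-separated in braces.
pass 0 (initial): D(W)={3,4,5,6,7,9}
pass 1: U {4,5,7,8,9}->{8}; V {3,5,6,7,8,9}->{3}; W {3,4,5,6,7,9}->{5}; Y {3,4,6,8,9}->{6,8,9}
pass 2: U {8}->{}; V {3}->{}; W {5}->{}; Y {6,8,9}->{9}
pass 3: Y {9}->{}
pass 4: no change
Fixpoint after 4 passes: D(W) = {}

Answer: {}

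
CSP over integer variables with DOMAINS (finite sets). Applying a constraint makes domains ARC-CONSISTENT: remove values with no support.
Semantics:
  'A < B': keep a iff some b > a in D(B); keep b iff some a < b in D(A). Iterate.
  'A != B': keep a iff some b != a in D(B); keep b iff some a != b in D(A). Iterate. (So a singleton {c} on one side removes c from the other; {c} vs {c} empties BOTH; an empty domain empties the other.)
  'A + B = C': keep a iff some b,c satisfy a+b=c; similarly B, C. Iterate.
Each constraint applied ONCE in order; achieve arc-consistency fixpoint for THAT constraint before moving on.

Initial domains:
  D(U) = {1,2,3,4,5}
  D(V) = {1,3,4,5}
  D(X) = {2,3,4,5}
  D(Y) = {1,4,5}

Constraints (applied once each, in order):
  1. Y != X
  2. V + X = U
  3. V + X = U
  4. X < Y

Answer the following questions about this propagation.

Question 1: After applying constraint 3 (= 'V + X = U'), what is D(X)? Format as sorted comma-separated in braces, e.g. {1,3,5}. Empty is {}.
Constraint 1 (Y != X) on D(Y)={1,4,5} D(X)={2,3,4,5}: no change
Constraint 2 (V + X = U) on D(V)={1,3,4,5} D(X)={2,3,4,5} D(U)={1,2,3,4,5}: V {1,3,4,5}->{1,3}; X {2,3,4,5}->{2,3,4}; U {1,2,3,4,5}->{3,4,5}
Constraint 3 (V + X = U) on D(V)={1,3} D(X)={2,3,4} D(U)={3,4,5}: no change
So after constraint 3: D(X) = {2,3,4}

Answer: {2,3,4}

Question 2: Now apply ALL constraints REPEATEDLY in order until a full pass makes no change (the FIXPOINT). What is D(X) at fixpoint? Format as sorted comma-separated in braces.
pass 0 (initial): D(X)={2,3,4,5}
pass 1: U {1,2,3,4,5}->{3,4,5}; V {1,3,4,5}->{1,3}; X {2,3,4,5}->{2,3,4}; Y {1,4,5}->{4,5}
pass 2: no change
Fixpoint after 2 passes: D(X) = {2,3,4}

Answer: {2,3,4}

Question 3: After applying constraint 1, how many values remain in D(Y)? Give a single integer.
Answer: 3

Derivation:
Constraint 1 (Y != X) on D(Y)={1,4,5} D(X)={2,3,4,5}: no change
So after constraint 1: D(Y)={1,4,5}, size = 3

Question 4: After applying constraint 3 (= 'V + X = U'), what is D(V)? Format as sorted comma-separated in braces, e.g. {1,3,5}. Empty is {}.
Answer: {1,3}

Derivation:
Constraint 1 (Y != X) on D(Y)={1,4,5} D(X)={2,3,4,5}: no change
Constraint 2 (V + X = U) on D(V)={1,3,4,5} D(X)={2,3,4,5} D(U)={1,2,3,4,5}: V {1,3,4,5}->{1,3}; X {2,3,4,5}->{2,3,4}; U {1,2,3,4,5}->{3,4,5}
Constraint 3 (V + X = U) on D(V)={1,3} D(X)={2,3,4} D(U)={3,4,5}: no change
So after constraint 3: D(V) = {1,3}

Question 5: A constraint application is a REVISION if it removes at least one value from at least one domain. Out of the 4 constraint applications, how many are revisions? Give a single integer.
Constraint 1 (Y != X) on D(Y)={1,4,5} D(X)={2,3,4,5}: no change => not a revision
Constraint 2 (V + X = U) on D(V)={1,3,4,5} D(X)={2,3,4,5} D(U)={1,2,3,4,5}: V {1,3,4,5}->{1,3}; X {2,3,4,5}->{2,3,4}; U {1,2,3,4,5}->{3,4,5} => REVISION
Constraint 3 (V + X = U) on D(V)={1,3} D(X)={2,3,4} D(U)={3,4,5}: no change => not a revision
Constraint 4 (X < Y) on D(X)={2,3,4} D(Y)={1,4,5}: Y {1,4,5}->{4,5} => REVISION
Total revisions = 2

Answer: 2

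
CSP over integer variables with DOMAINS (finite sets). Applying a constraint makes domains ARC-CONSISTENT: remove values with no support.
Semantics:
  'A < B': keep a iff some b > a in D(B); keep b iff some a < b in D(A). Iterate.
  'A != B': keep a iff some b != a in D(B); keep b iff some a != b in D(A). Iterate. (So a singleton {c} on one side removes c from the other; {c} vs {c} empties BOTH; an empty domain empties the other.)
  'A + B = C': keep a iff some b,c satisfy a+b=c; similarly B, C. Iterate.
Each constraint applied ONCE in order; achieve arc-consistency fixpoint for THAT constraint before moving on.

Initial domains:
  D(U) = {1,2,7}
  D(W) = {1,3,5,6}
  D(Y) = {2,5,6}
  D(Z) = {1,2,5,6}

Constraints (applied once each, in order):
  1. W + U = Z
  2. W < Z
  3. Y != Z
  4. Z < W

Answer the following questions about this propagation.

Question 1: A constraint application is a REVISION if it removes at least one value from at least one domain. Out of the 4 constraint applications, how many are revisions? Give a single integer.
Answer: 2

Derivation:
Constraint 1 (W + U = Z) on D(W)={1,3,5,6} D(U)={1,2,7} D(Z)={1,2,5,6}: W {1,3,5,6}->{1,3,5}; U {1,2,7}->{1,2}; Z {1,2,5,6}->{2,5,6} => REVISION
Constraint 2 (W < Z) on D(W)={1,3,5} D(Z)={2,5,6}: no change => not a revision
Constraint 3 (Y != Z) on D(Y)={2,5,6} D(Z)={2,5,6}: no change => not a revision
Constraint 4 (Z < W) on D(Z)={2,5,6} D(W)={1,3,5}: Z {2,5,6}->{2}; W {1,3,5}->{3,5} => REVISION
Total revisions = 2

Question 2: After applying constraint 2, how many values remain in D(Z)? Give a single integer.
Constraint 1 (W + U = Z) on D(W)={1,3,5,6} D(U)={1,2,7} D(Z)={1,2,5,6}: W {1,3,5,6}->{1,3,5}; U {1,2,7}->{1,2}; Z {1,2,5,6}->{2,5,6}
Constraint 2 (W < Z) on D(W)={1,3,5} D(Z)={2,5,6}: no change
So after constraint 2: D(Z)={2,5,6}, size = 3

Answer: 3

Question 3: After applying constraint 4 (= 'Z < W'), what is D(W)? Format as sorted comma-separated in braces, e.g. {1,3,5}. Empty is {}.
Answer: {3,5}

Derivation:
Constraint 1 (W + U = Z) on D(W)={1,3,5,6} D(U)={1,2,7} D(Z)={1,2,5,6}: W {1,3,5,6}->{1,3,5}; U {1,2,7}->{1,2}; Z {1,2,5,6}->{2,5,6}
Constraint 2 (W < Z) on D(W)={1,3,5} D(Z)={2,5,6}: no change
Constraint 3 (Y != Z) on D(Y)={2,5,6} D(Z)={2,5,6}: no change
Constraint 4 (Z < W) on D(Z)={2,5,6} D(W)={1,3,5}: Z {2,5,6}->{2}; W {1,3,5}->{3,5}
So after constraint 4: D(W) = {3,5}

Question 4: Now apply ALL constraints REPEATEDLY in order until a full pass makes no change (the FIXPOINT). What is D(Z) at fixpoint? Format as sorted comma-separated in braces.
Answer: {}

Derivation:
pass 0 (initial): D(Z)={1,2,5,6}
pass 1: U {1,2,7}->{1,2}; W {1,3,5,6}->{3,5}; Z {1,2,5,6}->{2}
pass 2: U {1,2}->{}; W {3,5}->{}; Y {2,5,6}->{}; Z {2}->{}
pass 3: no change
Fixpoint after 3 passes: D(Z) = {}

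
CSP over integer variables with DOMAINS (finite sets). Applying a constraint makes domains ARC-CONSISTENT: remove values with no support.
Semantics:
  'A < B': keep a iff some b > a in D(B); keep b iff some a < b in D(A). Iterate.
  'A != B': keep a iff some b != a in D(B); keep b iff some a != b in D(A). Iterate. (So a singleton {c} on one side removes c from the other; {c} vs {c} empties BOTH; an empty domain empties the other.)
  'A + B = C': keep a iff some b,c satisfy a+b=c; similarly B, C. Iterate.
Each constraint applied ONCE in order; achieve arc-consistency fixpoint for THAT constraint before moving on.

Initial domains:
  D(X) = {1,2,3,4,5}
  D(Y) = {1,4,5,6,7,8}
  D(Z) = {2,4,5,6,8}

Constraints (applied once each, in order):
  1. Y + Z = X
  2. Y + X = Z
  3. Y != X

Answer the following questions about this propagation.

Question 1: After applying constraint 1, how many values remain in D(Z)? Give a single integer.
Answer: 2

Derivation:
Constraint 1 (Y + Z = X) on D(Y)={1,4,5,6,7,8} D(Z)={2,4,5,6,8} D(X)={1,2,3,4,5}: Y {1,4,5,6,7,8}->{1}; Z {2,4,5,6,8}->{2,4}; X {1,2,3,4,5}->{3,5}
So after constraint 1: D(Z)={2,4}, size = 2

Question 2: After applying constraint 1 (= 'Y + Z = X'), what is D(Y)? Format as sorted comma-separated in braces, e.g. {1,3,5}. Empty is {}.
Answer: {1}

Derivation:
Constraint 1 (Y + Z = X) on D(Y)={1,4,5,6,7,8} D(Z)={2,4,5,6,8} D(X)={1,2,3,4,5}: Y {1,4,5,6,7,8}->{1}; Z {2,4,5,6,8}->{2,4}; X {1,2,3,4,5}->{3,5}
So after constraint 1: D(Y) = {1}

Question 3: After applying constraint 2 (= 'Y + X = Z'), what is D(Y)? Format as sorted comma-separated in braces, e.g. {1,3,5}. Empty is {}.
Constraint 1 (Y + Z = X) on D(Y)={1,4,5,6,7,8} D(Z)={2,4,5,6,8} D(X)={1,2,3,4,5}: Y {1,4,5,6,7,8}->{1}; Z {2,4,5,6,8}->{2,4}; X {1,2,3,4,5}->{3,5}
Constraint 2 (Y + X = Z) on D(Y)={1} D(X)={3,5} D(Z)={2,4}: X {3,5}->{3}; Z {2,4}->{4}
So after constraint 2: D(Y) = {1}

Answer: {1}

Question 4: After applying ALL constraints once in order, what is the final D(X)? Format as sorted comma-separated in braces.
Constraint 1 (Y + Z = X) on D(Y)={1,4,5,6,7,8} D(Z)={2,4,5,6,8} D(X)={1,2,3,4,5}: Y {1,4,5,6,7,8}->{1}; Z {2,4,5,6,8}->{2,4}; X {1,2,3,4,5}->{3,5}
Constraint 2 (Y + X = Z) on D(Y)={1} D(X)={3,5} D(Z)={2,4}: X {3,5}->{3}; Z {2,4}->{4}
Constraint 3 (Y != X) on D(Y)={1} D(X)={3}: no change
So after all 3 constraints: D(X) = {3}

Answer: {3}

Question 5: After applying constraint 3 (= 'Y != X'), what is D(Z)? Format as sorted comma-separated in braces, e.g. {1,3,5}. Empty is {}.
Answer: {4}

Derivation:
Constraint 1 (Y + Z = X) on D(Y)={1,4,5,6,7,8} D(Z)={2,4,5,6,8} D(X)={1,2,3,4,5}: Y {1,4,5,6,7,8}->{1}; Z {2,4,5,6,8}->{2,4}; X {1,2,3,4,5}->{3,5}
Constraint 2 (Y + X = Z) on D(Y)={1} D(X)={3,5} D(Z)={2,4}: X {3,5}->{3}; Z {2,4}->{4}
Constraint 3 (Y != X) on D(Y)={1} D(X)={3}: no change
So after constraint 3: D(Z) = {4}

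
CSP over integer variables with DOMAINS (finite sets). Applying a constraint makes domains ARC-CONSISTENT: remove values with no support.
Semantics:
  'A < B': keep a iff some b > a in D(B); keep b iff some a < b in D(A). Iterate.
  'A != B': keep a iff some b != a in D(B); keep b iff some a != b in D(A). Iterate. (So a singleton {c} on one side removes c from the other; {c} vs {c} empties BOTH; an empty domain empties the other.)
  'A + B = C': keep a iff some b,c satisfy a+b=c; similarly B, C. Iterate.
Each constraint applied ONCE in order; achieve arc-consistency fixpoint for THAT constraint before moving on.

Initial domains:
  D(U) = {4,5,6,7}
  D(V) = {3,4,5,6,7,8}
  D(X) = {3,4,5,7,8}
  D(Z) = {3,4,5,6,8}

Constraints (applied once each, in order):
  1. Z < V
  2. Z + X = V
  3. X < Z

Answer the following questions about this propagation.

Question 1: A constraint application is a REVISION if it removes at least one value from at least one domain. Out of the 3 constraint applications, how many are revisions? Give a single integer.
Answer: 3

Derivation:
Constraint 1 (Z < V) on D(Z)={3,4,5,6,8} D(V)={3,4,5,6,7,8}: Z {3,4,5,6,8}->{3,4,5,6}; V {3,4,5,6,7,8}->{4,5,6,7,8} => REVISION
Constraint 2 (Z + X = V) on D(Z)={3,4,5,6} D(X)={3,4,5,7,8} D(V)={4,5,6,7,8}: Z {3,4,5,6}->{3,4,5}; X {3,4,5,7,8}->{3,4,5}; V {4,5,6,7,8}->{6,7,8} => REVISION
Constraint 3 (X < Z) on D(X)={3,4,5} D(Z)={3,4,5}: X {3,4,5}->{3,4}; Z {3,4,5}->{4,5} => REVISION
Total revisions = 3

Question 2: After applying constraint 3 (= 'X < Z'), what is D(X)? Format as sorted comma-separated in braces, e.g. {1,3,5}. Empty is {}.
Constraint 1 (Z < V) on D(Z)={3,4,5,6,8} D(V)={3,4,5,6,7,8}: Z {3,4,5,6,8}->{3,4,5,6}; V {3,4,5,6,7,8}->{4,5,6,7,8}
Constraint 2 (Z + X = V) on D(Z)={3,4,5,6} D(X)={3,4,5,7,8} D(V)={4,5,6,7,8}: Z {3,4,5,6}->{3,4,5}; X {3,4,5,7,8}->{3,4,5}; V {4,5,6,7,8}->{6,7,8}
Constraint 3 (X < Z) on D(X)={3,4,5} D(Z)={3,4,5}: X {3,4,5}->{3,4}; Z {3,4,5}->{4,5}
So after constraint 3: D(X) = {3,4}

Answer: {3,4}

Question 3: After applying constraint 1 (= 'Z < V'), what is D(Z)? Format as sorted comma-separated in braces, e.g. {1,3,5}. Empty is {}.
Answer: {3,4,5,6}

Derivation:
Constraint 1 (Z < V) on D(Z)={3,4,5,6,8} D(V)={3,4,5,6,7,8}: Z {3,4,5,6,8}->{3,4,5,6}; V {3,4,5,6,7,8}->{4,5,6,7,8}
So after constraint 1: D(Z) = {3,4,5,6}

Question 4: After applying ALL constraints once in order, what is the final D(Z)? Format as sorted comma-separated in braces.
Constraint 1 (Z < V) on D(Z)={3,4,5,6,8} D(V)={3,4,5,6,7,8}: Z {3,4,5,6,8}->{3,4,5,6}; V {3,4,5,6,7,8}->{4,5,6,7,8}
Constraint 2 (Z + X = V) on D(Z)={3,4,5,6} D(X)={3,4,5,7,8} D(V)={4,5,6,7,8}: Z {3,4,5,6}->{3,4,5}; X {3,4,5,7,8}->{3,4,5}; V {4,5,6,7,8}->{6,7,8}
Constraint 3 (X < Z) on D(X)={3,4,5} D(Z)={3,4,5}: X {3,4,5}->{3,4}; Z {3,4,5}->{4,5}
So after all 3 constraints: D(Z) = {4,5}

Answer: {4,5}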